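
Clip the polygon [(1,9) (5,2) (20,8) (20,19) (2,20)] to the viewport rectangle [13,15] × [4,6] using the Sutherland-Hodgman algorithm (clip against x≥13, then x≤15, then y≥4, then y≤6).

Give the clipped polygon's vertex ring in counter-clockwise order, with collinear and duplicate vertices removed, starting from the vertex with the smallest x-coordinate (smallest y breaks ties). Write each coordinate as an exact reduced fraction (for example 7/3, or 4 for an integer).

1. After x ≥ 13: [(13,26/5) (20,8) (20,19) (13,349/18)]
2. After x ≤ 15: [(13,26/5) (15,6) (15,347/18) (13,349/18)]
3. After y ≥ 4: [(13,26/5) (15,6) (15,347/18) (13,349/18)]
4. After y ≤ 6: [(13,6) (13,26/5) (15,6) (15,6)]
5. Canonical ring: [(13,26/5) (15,6) (13,6)]

Clipped polygon: [(13,26/5) (15,6) (13,6)]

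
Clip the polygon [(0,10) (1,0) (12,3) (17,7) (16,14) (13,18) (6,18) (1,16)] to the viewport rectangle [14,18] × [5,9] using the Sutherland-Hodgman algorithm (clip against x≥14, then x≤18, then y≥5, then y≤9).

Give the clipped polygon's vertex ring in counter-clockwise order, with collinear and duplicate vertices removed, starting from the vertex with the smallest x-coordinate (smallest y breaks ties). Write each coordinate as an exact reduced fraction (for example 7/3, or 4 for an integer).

Clipped polygon: [(14,5) (29/2,5) (17,7) (117/7,9) (14,9)]

1. After x ≥ 14: [(14,23/5) (17,7) (16,14) (14,50/3)]
2. After x ≤ 18: [(14,23/5) (17,7) (16,14) (14,50/3)]
3. After y ≥ 5: [(14,5) (29/2,5) (17,7) (16,14) (14,50/3)]
4. After y ≤ 9: [(14,9) (14,5) (29/2,5) (17,7) (117/7,9)]
5. Canonical ring: [(14,5) (29/2,5) (17,7) (117/7,9) (14,9)]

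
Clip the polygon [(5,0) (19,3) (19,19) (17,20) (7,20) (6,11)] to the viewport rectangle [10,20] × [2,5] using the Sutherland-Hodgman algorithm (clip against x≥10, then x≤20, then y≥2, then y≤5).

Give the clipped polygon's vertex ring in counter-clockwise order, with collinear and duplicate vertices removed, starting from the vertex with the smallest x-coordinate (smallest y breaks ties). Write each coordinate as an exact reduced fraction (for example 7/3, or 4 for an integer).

Clipped polygon: [(10,2) (43/3,2) (19,3) (19,5) (10,5)]

1. After x ≥ 10: [(10,15/14) (19,3) (19,19) (17,20) (10,20)]
2. After x ≤ 20: [(10,15/14) (19,3) (19,19) (17,20) (10,20)]
3. After y ≥ 2: [(10,2) (43/3,2) (19,3) (19,19) (17,20) (10,20)]
4. After y ≤ 5: [(10,5) (10,2) (43/3,2) (19,3) (19,5)]
5. Canonical ring: [(10,2) (43/3,2) (19,3) (19,5) (10,5)]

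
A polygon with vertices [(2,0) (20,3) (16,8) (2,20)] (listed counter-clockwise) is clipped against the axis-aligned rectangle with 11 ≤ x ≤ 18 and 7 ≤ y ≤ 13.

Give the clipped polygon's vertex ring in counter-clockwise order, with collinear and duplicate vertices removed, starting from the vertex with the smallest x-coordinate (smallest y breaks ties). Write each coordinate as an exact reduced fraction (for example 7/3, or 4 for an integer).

Clipped polygon: [(11,7) (84/5,7) (16,8) (11,86/7)]

1. After x ≥ 11: [(11,3/2) (20,3) (16,8) (11,86/7)]
2. After x ≤ 18: [(11,3/2) (18,8/3) (18,11/2) (16,8) (11,86/7)]
3. After y ≥ 7: [(11,7) (84/5,7) (16,8) (11,86/7)]
4. After y ≤ 13: [(11,7) (84/5,7) (16,8) (11,86/7)]
5. Canonical ring: [(11,7) (84/5,7) (16,8) (11,86/7)]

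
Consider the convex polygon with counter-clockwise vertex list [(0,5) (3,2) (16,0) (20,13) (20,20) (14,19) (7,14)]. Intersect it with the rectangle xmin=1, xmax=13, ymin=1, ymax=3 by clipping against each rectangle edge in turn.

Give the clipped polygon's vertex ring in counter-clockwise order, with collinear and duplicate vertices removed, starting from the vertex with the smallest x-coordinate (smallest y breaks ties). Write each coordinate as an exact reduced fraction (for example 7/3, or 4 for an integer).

1. After x ≥ 1: [(1,44/7) (1,4) (3,2) (16,0) (20,13) (20,20) (14,19) (7,14)]
2. After x ≤ 13: [(1,44/7) (1,4) (3,2) (13,6/13) (13,128/7) (7,14)]
3. After y ≥ 1: [(1,44/7) (1,4) (3,2) (19/2,1) (13,1) (13,128/7) (7,14)]
4. After y ≤ 3: [(2,3) (3,2) (19/2,1) (13,1) (13,3)]
5. Canonical ring: [(2,3) (3,2) (19/2,1) (13,1) (13,3)]

Clipped polygon: [(2,3) (3,2) (19/2,1) (13,1) (13,3)]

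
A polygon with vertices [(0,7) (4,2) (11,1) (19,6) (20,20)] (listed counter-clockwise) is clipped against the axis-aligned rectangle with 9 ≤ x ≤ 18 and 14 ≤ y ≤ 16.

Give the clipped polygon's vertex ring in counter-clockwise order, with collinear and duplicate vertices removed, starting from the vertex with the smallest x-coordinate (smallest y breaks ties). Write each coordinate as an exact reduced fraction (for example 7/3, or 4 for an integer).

1. After x ≥ 9: [(9,257/20) (9,9/7) (11,1) (19,6) (20,20)]
2. After x ≤ 18: [(18,187/10) (9,257/20) (9,9/7) (11,1) (18,43/8)]
3. After y ≥ 14: [(18,14) (18,187/10) (140/13,14)]
4. After y ≤ 16: [(18,14) (18,16) (180/13,16) (140/13,14)]
5. Canonical ring: [(140/13,14) (18,14) (18,16) (180/13,16)]

Clipped polygon: [(140/13,14) (18,14) (18,16) (180/13,16)]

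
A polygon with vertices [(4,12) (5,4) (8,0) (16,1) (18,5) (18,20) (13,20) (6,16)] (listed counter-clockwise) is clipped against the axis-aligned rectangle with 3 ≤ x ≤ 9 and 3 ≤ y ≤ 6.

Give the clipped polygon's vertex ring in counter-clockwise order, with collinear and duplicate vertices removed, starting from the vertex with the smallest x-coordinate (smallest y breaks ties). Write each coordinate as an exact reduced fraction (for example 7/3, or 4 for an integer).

1. After x ≥ 3: [(4,12) (5,4) (8,0) (16,1) (18,5) (18,20) (13,20) (6,16)]
2. After x ≤ 9: [(4,12) (5,4) (8,0) (9,1/8) (9,124/7) (6,16)]
3. After y ≥ 3: [(4,12) (5,4) (23/4,3) (9,3) (9,124/7) (6,16)]
4. After y ≤ 6: [(19/4,6) (5,4) (23/4,3) (9,3) (9,6)]
5. Canonical ring: [(19/4,6) (5,4) (23/4,3) (9,3) (9,6)]

Clipped polygon: [(19/4,6) (5,4) (23/4,3) (9,3) (9,6)]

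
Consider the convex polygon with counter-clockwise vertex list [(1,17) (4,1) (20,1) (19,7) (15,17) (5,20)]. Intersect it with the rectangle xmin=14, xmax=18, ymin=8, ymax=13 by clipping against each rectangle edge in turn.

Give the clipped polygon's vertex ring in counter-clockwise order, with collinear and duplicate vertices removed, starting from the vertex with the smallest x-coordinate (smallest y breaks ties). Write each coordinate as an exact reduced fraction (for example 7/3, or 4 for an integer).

Clipped polygon: [(14,8) (18,8) (18,19/2) (83/5,13) (14,13)]

1. After x ≥ 14: [(14,1) (20,1) (19,7) (15,17) (14,173/10)]
2. After x ≤ 18: [(14,1) (18,1) (18,19/2) (15,17) (14,173/10)]
3. After y ≥ 8: [(14,8) (18,8) (18,19/2) (15,17) (14,173/10)]
4. After y ≤ 13: [(14,13) (14,8) (18,8) (18,19/2) (83/5,13)]
5. Canonical ring: [(14,8) (18,8) (18,19/2) (83/5,13) (14,13)]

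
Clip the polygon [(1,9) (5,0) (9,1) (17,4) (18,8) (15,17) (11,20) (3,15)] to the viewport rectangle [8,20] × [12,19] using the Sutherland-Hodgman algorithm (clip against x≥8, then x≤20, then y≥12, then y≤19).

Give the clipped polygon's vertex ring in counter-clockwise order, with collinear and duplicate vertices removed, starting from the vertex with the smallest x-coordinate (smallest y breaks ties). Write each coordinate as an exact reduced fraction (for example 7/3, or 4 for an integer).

1. After x ≥ 8: [(8,3/4) (9,1) (17,4) (18,8) (15,17) (11,20) (8,145/8)]
2. After x ≤ 20: [(8,3/4) (9,1) (17,4) (18,8) (15,17) (11,20) (8,145/8)]
3. After y ≥ 12: [(8,12) (50/3,12) (15,17) (11,20) (8,145/8)]
4. After y ≤ 19: [(8,12) (50/3,12) (15,17) (37/3,19) (47/5,19) (8,145/8)]
5. Canonical ring: [(8,12) (50/3,12) (15,17) (37/3,19) (47/5,19) (8,145/8)]

Clipped polygon: [(8,12) (50/3,12) (15,17) (37/3,19) (47/5,19) (8,145/8)]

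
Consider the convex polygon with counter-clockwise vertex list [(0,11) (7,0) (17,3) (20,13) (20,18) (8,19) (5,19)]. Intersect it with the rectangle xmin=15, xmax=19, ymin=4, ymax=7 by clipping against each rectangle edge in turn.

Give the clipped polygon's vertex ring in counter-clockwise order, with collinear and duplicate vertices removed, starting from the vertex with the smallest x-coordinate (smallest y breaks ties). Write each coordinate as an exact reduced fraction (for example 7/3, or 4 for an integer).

1. After x ≥ 15: [(15,12/5) (17,3) (20,13) (20,18) (15,221/12)]
2. After x ≤ 19: [(15,12/5) (17,3) (19,29/3) (19,217/12) (15,221/12)]
3. After y ≥ 4: [(15,4) (173/10,4) (19,29/3) (19,217/12) (15,221/12)]
4. After y ≤ 7: [(15,7) (15,4) (173/10,4) (91/5,7)]
5. Canonical ring: [(15,4) (173/10,4) (91/5,7) (15,7)]

Clipped polygon: [(15,4) (173/10,4) (91/5,7) (15,7)]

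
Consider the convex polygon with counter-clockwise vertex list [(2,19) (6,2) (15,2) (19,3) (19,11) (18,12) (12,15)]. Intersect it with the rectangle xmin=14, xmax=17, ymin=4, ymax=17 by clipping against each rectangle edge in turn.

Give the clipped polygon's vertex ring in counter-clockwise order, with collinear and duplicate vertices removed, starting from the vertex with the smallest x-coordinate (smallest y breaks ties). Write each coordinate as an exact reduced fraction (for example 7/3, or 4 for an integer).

Clipped polygon: [(14,4) (17,4) (17,25/2) (14,14)]

1. After x ≥ 14: [(14,2) (15,2) (19,3) (19,11) (18,12) (14,14)]
2. After x ≤ 17: [(14,2) (15,2) (17,5/2) (17,25/2) (14,14)]
3. After y ≥ 4: [(14,4) (17,4) (17,25/2) (14,14)]
4. After y ≤ 17: [(14,4) (17,4) (17,25/2) (14,14)]
5. Canonical ring: [(14,4) (17,4) (17,25/2) (14,14)]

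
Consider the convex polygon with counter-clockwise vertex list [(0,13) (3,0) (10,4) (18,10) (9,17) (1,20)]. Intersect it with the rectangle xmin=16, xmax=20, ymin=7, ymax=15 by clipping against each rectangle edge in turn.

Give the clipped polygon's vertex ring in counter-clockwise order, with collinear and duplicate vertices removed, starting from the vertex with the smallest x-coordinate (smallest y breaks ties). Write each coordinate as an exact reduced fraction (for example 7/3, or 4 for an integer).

1. After x ≥ 16: [(16,17/2) (18,10) (16,104/9)]
2. After x ≤ 20: [(16,17/2) (18,10) (16,104/9)]
3. After y ≥ 7: [(16,17/2) (18,10) (16,104/9)]
4. After y ≤ 15: [(16,17/2) (18,10) (16,104/9)]
5. Canonical ring: [(16,17/2) (18,10) (16,104/9)]

Clipped polygon: [(16,17/2) (18,10) (16,104/9)]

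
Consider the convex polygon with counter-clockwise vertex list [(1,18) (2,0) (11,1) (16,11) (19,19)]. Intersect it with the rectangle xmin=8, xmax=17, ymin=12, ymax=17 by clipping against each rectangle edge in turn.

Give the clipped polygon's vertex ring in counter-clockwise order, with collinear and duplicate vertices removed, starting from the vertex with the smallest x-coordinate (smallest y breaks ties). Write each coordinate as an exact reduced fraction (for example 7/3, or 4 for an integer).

Clipped polygon: [(8,12) (131/8,12) (17,41/3) (17,17) (8,17)]

1. After x ≥ 8: [(8,331/18) (8,2/3) (11,1) (16,11) (19,19)]
2. After x ≤ 17: [(17,170/9) (8,331/18) (8,2/3) (11,1) (16,11) (17,41/3)]
3. After y ≥ 12: [(17,170/9) (8,331/18) (8,12) (131/8,12) (17,41/3)]
4. After y ≤ 17: [(17,17) (8,17) (8,12) (131/8,12) (17,41/3)]
5. Canonical ring: [(8,12) (131/8,12) (17,41/3) (17,17) (8,17)]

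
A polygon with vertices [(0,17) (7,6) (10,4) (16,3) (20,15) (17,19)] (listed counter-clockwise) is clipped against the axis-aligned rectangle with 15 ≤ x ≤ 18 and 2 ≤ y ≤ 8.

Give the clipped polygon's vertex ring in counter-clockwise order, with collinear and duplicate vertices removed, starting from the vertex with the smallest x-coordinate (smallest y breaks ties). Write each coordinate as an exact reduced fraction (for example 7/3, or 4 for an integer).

1. After x ≥ 15: [(15,319/17) (15,19/6) (16,3) (20,15) (17,19)]
2. After x ≤ 18: [(15,319/17) (15,19/6) (16,3) (18,9) (18,53/3) (17,19)]
3. After y ≥ 2: [(15,319/17) (15,19/6) (16,3) (18,9) (18,53/3) (17,19)]
4. After y ≤ 8: [(15,8) (15,19/6) (16,3) (53/3,8)]
5. Canonical ring: [(15,19/6) (16,3) (53/3,8) (15,8)]

Clipped polygon: [(15,19/6) (16,3) (53/3,8) (15,8)]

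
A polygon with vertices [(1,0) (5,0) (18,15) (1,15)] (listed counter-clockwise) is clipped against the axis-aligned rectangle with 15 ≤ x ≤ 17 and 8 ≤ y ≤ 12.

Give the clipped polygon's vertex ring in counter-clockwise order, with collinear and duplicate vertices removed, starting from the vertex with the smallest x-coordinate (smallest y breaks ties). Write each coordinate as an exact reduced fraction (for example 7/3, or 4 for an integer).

Clipped polygon: [(15,150/13) (77/5,12) (15,12)]

1. After x ≥ 15: [(15,150/13) (18,15) (15,15)]
2. After x ≤ 17: [(15,150/13) (17,180/13) (17,15) (15,15)]
3. After y ≥ 8: [(15,150/13) (17,180/13) (17,15) (15,15)]
4. After y ≤ 12: [(15,12) (15,150/13) (77/5,12)]
5. Canonical ring: [(15,150/13) (77/5,12) (15,12)]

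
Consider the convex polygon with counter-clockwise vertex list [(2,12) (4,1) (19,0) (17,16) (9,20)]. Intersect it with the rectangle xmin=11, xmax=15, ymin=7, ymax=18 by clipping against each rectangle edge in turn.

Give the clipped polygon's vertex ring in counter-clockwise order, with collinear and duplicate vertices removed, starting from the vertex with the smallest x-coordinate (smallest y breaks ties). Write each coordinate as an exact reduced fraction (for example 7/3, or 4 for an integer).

Clipped polygon: [(11,7) (15,7) (15,17) (13,18) (11,18)]

1. After x ≥ 11: [(11,8/15) (19,0) (17,16) (11,19)]
2. After x ≤ 15: [(11,8/15) (15,4/15) (15,17) (11,19)]
3. After y ≥ 7: [(11,7) (15,7) (15,17) (11,19)]
4. After y ≤ 18: [(11,18) (11,7) (15,7) (15,17) (13,18)]
5. Canonical ring: [(11,7) (15,7) (15,17) (13,18) (11,18)]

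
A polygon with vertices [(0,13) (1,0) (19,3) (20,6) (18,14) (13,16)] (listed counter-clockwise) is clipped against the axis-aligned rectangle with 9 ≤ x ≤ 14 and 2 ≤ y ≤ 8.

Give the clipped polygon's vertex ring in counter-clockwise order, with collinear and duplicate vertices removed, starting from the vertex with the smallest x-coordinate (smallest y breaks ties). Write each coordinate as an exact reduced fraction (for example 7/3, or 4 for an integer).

1. After x ≥ 9: [(9,196/13) (9,4/3) (19,3) (20,6) (18,14) (13,16)]
2. After x ≤ 14: [(9,196/13) (9,4/3) (14,13/6) (14,78/5) (13,16)]
3. After y ≥ 2: [(9,196/13) (9,2) (13,2) (14,13/6) (14,78/5) (13,16)]
4. After y ≤ 8: [(9,8) (9,2) (13,2) (14,13/6) (14,8)]
5. Canonical ring: [(9,2) (13,2) (14,13/6) (14,8) (9,8)]

Clipped polygon: [(9,2) (13,2) (14,13/6) (14,8) (9,8)]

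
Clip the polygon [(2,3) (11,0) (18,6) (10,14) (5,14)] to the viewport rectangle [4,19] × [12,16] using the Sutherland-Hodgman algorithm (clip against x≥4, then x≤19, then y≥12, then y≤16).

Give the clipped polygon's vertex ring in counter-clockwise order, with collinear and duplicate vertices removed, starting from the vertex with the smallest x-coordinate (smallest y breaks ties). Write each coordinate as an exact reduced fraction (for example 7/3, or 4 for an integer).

Clipped polygon: [(49/11,12) (12,12) (10,14) (5,14)]

1. After x ≥ 4: [(4,31/3) (4,7/3) (11,0) (18,6) (10,14) (5,14)]
2. After x ≤ 19: [(4,31/3) (4,7/3) (11,0) (18,6) (10,14) (5,14)]
3. After y ≥ 12: [(49/11,12) (12,12) (10,14) (5,14)]
4. After y ≤ 16: [(49/11,12) (12,12) (10,14) (5,14)]
5. Canonical ring: [(49/11,12) (12,12) (10,14) (5,14)]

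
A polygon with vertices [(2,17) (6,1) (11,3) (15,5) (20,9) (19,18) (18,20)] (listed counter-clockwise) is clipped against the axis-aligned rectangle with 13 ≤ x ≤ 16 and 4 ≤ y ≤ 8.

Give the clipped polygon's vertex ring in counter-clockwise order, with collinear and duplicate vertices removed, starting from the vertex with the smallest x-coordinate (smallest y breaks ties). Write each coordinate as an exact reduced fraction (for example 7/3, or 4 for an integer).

1. After x ≥ 13: [(13,305/16) (13,4) (15,5) (20,9) (19,18) (18,20)]
2. After x ≤ 16: [(16,157/8) (13,305/16) (13,4) (15,5) (16,29/5)]
3. After y ≥ 4: [(16,157/8) (13,305/16) (13,4) (15,5) (16,29/5)]
4. After y ≤ 8: [(16,8) (13,8) (13,4) (15,5) (16,29/5)]
5. Canonical ring: [(13,4) (15,5) (16,29/5) (16,8) (13,8)]

Clipped polygon: [(13,4) (15,5) (16,29/5) (16,8) (13,8)]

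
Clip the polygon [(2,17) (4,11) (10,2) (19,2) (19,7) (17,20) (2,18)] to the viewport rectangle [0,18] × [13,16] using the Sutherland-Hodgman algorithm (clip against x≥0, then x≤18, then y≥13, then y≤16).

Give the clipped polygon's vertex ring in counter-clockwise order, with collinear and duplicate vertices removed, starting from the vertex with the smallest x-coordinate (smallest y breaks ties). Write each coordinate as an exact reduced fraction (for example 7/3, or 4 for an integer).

1. After x ≥ 0: [(2,17) (4,11) (10,2) (19,2) (19,7) (17,20) (2,18)]
2. After x ≤ 18: [(2,17) (4,11) (10,2) (18,2) (18,27/2) (17,20) (2,18)]
3. After y ≥ 13: [(2,17) (10/3,13) (18,13) (18,27/2) (17,20) (2,18)]
4. After y ≤ 16: [(7/3,16) (10/3,13) (18,13) (18,27/2) (229/13,16)]
5. Canonical ring: [(7/3,16) (10/3,13) (18,13) (18,27/2) (229/13,16)]

Clipped polygon: [(7/3,16) (10/3,13) (18,13) (18,27/2) (229/13,16)]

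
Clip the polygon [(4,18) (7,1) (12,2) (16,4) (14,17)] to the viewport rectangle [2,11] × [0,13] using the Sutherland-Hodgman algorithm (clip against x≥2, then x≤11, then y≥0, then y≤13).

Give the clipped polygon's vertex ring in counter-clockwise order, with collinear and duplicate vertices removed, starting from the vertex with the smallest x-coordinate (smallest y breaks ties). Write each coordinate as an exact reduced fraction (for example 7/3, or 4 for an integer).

1. After x ≥ 2: [(4,18) (7,1) (12,2) (16,4) (14,17)]
2. After x ≤ 11: [(11,173/10) (4,18) (7,1) (11,9/5)]
3. After y ≥ 0: [(11,173/10) (4,18) (7,1) (11,9/5)]
4. After y ≤ 13: [(11,13) (83/17,13) (7,1) (11,9/5)]
5. Canonical ring: [(83/17,13) (7,1) (11,9/5) (11,13)]

Clipped polygon: [(83/17,13) (7,1) (11,9/5) (11,13)]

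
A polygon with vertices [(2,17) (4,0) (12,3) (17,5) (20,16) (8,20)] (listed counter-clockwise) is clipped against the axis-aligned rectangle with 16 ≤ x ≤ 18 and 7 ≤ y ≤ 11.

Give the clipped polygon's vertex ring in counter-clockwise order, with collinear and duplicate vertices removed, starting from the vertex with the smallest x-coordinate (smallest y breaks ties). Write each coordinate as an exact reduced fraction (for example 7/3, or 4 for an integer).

1. After x ≥ 16: [(16,23/5) (17,5) (20,16) (16,52/3)]
2. After x ≤ 18: [(16,23/5) (17,5) (18,26/3) (18,50/3) (16,52/3)]
3. After y ≥ 7: [(16,7) (193/11,7) (18,26/3) (18,50/3) (16,52/3)]
4. After y ≤ 11: [(16,11) (16,7) (193/11,7) (18,26/3) (18,11)]
5. Canonical ring: [(16,7) (193/11,7) (18,26/3) (18,11) (16,11)]

Clipped polygon: [(16,7) (193/11,7) (18,26/3) (18,11) (16,11)]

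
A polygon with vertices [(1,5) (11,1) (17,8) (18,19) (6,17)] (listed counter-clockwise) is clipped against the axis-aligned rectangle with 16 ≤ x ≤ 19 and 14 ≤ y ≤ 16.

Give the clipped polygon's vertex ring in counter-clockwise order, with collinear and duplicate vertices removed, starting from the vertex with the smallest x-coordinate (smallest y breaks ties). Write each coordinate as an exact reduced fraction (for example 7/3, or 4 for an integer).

1. After x ≥ 16: [(16,41/6) (17,8) (18,19) (16,56/3)]
2. After x ≤ 19: [(16,41/6) (17,8) (18,19) (16,56/3)]
3. After y ≥ 14: [(16,14) (193/11,14) (18,19) (16,56/3)]
4. After y ≤ 16: [(16,16) (16,14) (193/11,14) (195/11,16)]
5. Canonical ring: [(16,14) (193/11,14) (195/11,16) (16,16)]

Clipped polygon: [(16,14) (193/11,14) (195/11,16) (16,16)]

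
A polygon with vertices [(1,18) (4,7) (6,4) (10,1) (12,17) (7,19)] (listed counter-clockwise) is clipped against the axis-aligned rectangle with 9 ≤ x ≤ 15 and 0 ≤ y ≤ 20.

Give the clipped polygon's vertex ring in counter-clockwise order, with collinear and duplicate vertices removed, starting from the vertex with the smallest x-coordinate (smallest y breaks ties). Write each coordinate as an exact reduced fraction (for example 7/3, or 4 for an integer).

1. After x ≥ 9: [(9,7/4) (10,1) (12,17) (9,91/5)]
2. After x ≤ 15: [(9,7/4) (10,1) (12,17) (9,91/5)]
3. After y ≥ 0: [(9,7/4) (10,1) (12,17) (9,91/5)]
4. After y ≤ 20: [(9,7/4) (10,1) (12,17) (9,91/5)]
5. Canonical ring: [(9,7/4) (10,1) (12,17) (9,91/5)]

Clipped polygon: [(9,7/4) (10,1) (12,17) (9,91/5)]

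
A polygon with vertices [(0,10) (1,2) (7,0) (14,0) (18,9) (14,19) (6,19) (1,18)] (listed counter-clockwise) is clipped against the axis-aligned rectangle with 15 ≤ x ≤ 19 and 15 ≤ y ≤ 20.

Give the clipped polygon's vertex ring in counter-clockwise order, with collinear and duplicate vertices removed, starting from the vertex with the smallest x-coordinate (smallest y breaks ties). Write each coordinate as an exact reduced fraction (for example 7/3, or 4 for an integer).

Clipped polygon: [(15,15) (78/5,15) (15,33/2)]

1. After x ≥ 15: [(15,9/4) (18,9) (15,33/2)]
2. After x ≤ 19: [(15,9/4) (18,9) (15,33/2)]
3. After y ≥ 15: [(15,15) (78/5,15) (15,33/2)]
4. After y ≤ 20: [(15,15) (78/5,15) (15,33/2)]
5. Canonical ring: [(15,15) (78/5,15) (15,33/2)]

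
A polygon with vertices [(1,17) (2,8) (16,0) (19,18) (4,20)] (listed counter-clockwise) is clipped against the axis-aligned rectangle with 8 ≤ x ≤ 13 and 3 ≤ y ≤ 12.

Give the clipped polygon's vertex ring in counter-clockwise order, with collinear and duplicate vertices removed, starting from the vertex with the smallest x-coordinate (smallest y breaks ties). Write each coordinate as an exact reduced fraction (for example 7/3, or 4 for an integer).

1. After x ≥ 8: [(8,32/7) (16,0) (19,18) (8,292/15)]
2. After x ≤ 13: [(8,32/7) (13,12/7) (13,94/5) (8,292/15)]
3. After y ≥ 3: [(8,32/7) (43/4,3) (13,3) (13,94/5) (8,292/15)]
4. After y ≤ 12: [(8,12) (8,32/7) (43/4,3) (13,3) (13,12)]
5. Canonical ring: [(8,32/7) (43/4,3) (13,3) (13,12) (8,12)]

Clipped polygon: [(8,32/7) (43/4,3) (13,3) (13,12) (8,12)]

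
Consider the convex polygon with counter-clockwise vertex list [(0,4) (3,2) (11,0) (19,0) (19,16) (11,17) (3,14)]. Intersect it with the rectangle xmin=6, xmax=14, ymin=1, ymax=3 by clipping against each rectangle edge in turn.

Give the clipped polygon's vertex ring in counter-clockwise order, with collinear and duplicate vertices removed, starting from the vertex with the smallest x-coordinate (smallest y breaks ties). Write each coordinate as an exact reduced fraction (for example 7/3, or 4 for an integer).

Clipped polygon: [(6,5/4) (7,1) (14,1) (14,3) (6,3)]

1. After x ≥ 6: [(6,5/4) (11,0) (19,0) (19,16) (11,17) (6,121/8)]
2. After x ≤ 14: [(6,5/4) (11,0) (14,0) (14,133/8) (11,17) (6,121/8)]
3. After y ≥ 1: [(6,5/4) (7,1) (14,1) (14,133/8) (11,17) (6,121/8)]
4. After y ≤ 3: [(6,3) (6,5/4) (7,1) (14,1) (14,3)]
5. Canonical ring: [(6,5/4) (7,1) (14,1) (14,3) (6,3)]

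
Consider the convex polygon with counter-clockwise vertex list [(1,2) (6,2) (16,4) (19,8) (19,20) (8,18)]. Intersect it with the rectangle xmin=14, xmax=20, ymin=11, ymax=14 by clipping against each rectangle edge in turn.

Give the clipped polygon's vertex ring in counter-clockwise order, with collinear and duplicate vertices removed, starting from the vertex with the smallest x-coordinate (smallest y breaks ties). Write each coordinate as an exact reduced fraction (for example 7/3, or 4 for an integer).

1. After x ≥ 14: [(14,18/5) (16,4) (19,8) (19,20) (14,210/11)]
2. After x ≤ 20: [(14,18/5) (16,4) (19,8) (19,20) (14,210/11)]
3. After y ≥ 11: [(14,11) (19,11) (19,20) (14,210/11)]
4. After y ≤ 14: [(14,14) (14,11) (19,11) (19,14)]
5. Canonical ring: [(14,11) (19,11) (19,14) (14,14)]

Clipped polygon: [(14,11) (19,11) (19,14) (14,14)]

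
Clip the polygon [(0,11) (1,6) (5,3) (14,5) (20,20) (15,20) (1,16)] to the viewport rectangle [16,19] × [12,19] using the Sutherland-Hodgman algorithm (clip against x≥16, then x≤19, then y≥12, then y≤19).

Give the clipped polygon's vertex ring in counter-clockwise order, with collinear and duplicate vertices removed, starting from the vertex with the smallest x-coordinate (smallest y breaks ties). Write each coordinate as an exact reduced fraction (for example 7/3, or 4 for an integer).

Clipped polygon: [(16,12) (84/5,12) (19,35/2) (19,19) (16,19)]

1. After x ≥ 16: [(16,10) (20,20) (16,20)]
2. After x ≤ 19: [(16,10) (19,35/2) (19,20) (16,20)]
3. After y ≥ 12: [(16,12) (84/5,12) (19,35/2) (19,20) (16,20)]
4. After y ≤ 19: [(16,19) (16,12) (84/5,12) (19,35/2) (19,19)]
5. Canonical ring: [(16,12) (84/5,12) (19,35/2) (19,19) (16,19)]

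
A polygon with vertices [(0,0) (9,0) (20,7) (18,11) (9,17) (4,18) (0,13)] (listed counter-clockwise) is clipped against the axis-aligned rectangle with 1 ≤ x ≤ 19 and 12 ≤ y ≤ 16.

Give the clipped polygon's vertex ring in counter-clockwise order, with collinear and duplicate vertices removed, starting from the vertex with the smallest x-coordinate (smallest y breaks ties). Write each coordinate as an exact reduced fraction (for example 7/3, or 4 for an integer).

1. After x ≥ 1: [(1,0) (9,0) (20,7) (18,11) (9,17) (4,18) (1,57/4)]
2. After x ≤ 19: [(1,0) (9,0) (19,70/11) (19,9) (18,11) (9,17) (4,18) (1,57/4)]
3. After y ≥ 12: [(1,12) (33/2,12) (9,17) (4,18) (1,57/4)]
4. After y ≤ 16: [(1,12) (33/2,12) (21/2,16) (12/5,16) (1,57/4)]
5. Canonical ring: [(1,12) (33/2,12) (21/2,16) (12/5,16) (1,57/4)]

Clipped polygon: [(1,12) (33/2,12) (21/2,16) (12/5,16) (1,57/4)]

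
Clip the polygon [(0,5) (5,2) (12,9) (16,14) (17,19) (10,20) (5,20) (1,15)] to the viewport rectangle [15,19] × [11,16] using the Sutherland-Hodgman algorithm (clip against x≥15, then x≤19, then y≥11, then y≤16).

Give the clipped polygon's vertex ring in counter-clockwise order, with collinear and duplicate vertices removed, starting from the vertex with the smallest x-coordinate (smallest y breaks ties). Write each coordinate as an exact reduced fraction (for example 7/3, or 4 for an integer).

1. After x ≥ 15: [(15,51/4) (16,14) (17,19) (15,135/7)]
2. After x ≤ 19: [(15,51/4) (16,14) (17,19) (15,135/7)]
3. After y ≥ 11: [(15,51/4) (16,14) (17,19) (15,135/7)]
4. After y ≤ 16: [(15,16) (15,51/4) (16,14) (82/5,16)]
5. Canonical ring: [(15,51/4) (16,14) (82/5,16) (15,16)]

Clipped polygon: [(15,51/4) (16,14) (82/5,16) (15,16)]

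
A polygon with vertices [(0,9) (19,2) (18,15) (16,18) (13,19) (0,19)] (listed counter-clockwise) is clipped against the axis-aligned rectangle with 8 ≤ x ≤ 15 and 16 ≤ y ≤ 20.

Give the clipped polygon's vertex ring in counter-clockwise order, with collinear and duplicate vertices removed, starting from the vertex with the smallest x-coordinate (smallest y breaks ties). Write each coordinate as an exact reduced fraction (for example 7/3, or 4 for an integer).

Clipped polygon: [(8,16) (15,16) (15,55/3) (13,19) (8,19)]

1. After x ≥ 8: [(8,115/19) (19,2) (18,15) (16,18) (13,19) (8,19)]
2. After x ≤ 15: [(8,115/19) (15,66/19) (15,55/3) (13,19) (8,19)]
3. After y ≥ 16: [(8,16) (15,16) (15,55/3) (13,19) (8,19)]
4. After y ≤ 20: [(8,16) (15,16) (15,55/3) (13,19) (8,19)]
5. Canonical ring: [(8,16) (15,16) (15,55/3) (13,19) (8,19)]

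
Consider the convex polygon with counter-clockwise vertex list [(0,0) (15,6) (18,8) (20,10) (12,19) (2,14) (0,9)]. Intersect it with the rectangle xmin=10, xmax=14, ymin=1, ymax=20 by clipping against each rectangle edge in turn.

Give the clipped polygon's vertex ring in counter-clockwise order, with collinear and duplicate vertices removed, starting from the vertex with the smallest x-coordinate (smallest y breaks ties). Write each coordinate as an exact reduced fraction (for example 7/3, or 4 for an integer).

Clipped polygon: [(10,4) (14,28/5) (14,67/4) (12,19) (10,18)]

1. After x ≥ 10: [(10,4) (15,6) (18,8) (20,10) (12,19) (10,18)]
2. After x ≤ 14: [(10,4) (14,28/5) (14,67/4) (12,19) (10,18)]
3. After y ≥ 1: [(10,4) (14,28/5) (14,67/4) (12,19) (10,18)]
4. After y ≤ 20: [(10,4) (14,28/5) (14,67/4) (12,19) (10,18)]
5. Canonical ring: [(10,4) (14,28/5) (14,67/4) (12,19) (10,18)]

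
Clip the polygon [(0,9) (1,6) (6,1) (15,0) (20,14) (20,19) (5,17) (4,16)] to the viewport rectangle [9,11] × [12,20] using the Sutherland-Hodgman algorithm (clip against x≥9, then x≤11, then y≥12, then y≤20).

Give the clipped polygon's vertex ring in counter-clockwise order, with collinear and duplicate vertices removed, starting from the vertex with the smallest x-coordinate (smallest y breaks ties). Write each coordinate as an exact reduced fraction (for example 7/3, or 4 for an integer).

1. After x ≥ 9: [(9,2/3) (15,0) (20,14) (20,19) (9,263/15)]
2. After x ≤ 11: [(9,2/3) (11,4/9) (11,89/5) (9,263/15)]
3. After y ≥ 12: [(9,12) (11,12) (11,89/5) (9,263/15)]
4. After y ≤ 20: [(9,12) (11,12) (11,89/5) (9,263/15)]
5. Canonical ring: [(9,12) (11,12) (11,89/5) (9,263/15)]

Clipped polygon: [(9,12) (11,12) (11,89/5) (9,263/15)]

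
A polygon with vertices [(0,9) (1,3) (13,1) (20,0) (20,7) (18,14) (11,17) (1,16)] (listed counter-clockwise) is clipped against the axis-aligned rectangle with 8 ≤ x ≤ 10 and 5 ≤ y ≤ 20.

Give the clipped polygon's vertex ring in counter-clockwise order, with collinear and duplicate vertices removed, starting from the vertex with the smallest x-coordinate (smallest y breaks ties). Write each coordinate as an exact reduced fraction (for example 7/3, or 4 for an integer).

Clipped polygon: [(8,5) (10,5) (10,169/10) (8,167/10)]

1. After x ≥ 8: [(8,11/6) (13,1) (20,0) (20,7) (18,14) (11,17) (8,167/10)]
2. After x ≤ 10: [(8,11/6) (10,3/2) (10,169/10) (8,167/10)]
3. After y ≥ 5: [(8,5) (10,5) (10,169/10) (8,167/10)]
4. After y ≤ 20: [(8,5) (10,5) (10,169/10) (8,167/10)]
5. Canonical ring: [(8,5) (10,5) (10,169/10) (8,167/10)]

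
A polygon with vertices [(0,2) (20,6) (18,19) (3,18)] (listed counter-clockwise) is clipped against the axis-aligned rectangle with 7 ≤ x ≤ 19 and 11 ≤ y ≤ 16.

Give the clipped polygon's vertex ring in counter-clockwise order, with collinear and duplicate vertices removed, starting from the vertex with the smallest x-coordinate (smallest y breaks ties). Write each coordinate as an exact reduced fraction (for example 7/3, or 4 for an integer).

Clipped polygon: [(7,11) (19,11) (19,25/2) (240/13,16) (7,16)]

1. After x ≥ 7: [(7,17/5) (20,6) (18,19) (7,274/15)]
2. After x ≤ 19: [(7,17/5) (19,29/5) (19,25/2) (18,19) (7,274/15)]
3. After y ≥ 11: [(7,11) (19,11) (19,25/2) (18,19) (7,274/15)]
4. After y ≤ 16: [(7,16) (7,11) (19,11) (19,25/2) (240/13,16)]
5. Canonical ring: [(7,11) (19,11) (19,25/2) (240/13,16) (7,16)]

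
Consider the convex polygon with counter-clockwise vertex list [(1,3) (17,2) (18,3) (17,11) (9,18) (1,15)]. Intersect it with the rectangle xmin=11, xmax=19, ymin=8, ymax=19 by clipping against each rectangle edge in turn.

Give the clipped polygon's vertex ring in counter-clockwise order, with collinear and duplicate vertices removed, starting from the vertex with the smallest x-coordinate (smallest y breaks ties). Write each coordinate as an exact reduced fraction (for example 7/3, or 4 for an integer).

Clipped polygon: [(11,8) (139/8,8) (17,11) (11,65/4)]

1. After x ≥ 11: [(11,19/8) (17,2) (18,3) (17,11) (11,65/4)]
2. After x ≤ 19: [(11,19/8) (17,2) (18,3) (17,11) (11,65/4)]
3. After y ≥ 8: [(11,8) (139/8,8) (17,11) (11,65/4)]
4. After y ≤ 19: [(11,8) (139/8,8) (17,11) (11,65/4)]
5. Canonical ring: [(11,8) (139/8,8) (17,11) (11,65/4)]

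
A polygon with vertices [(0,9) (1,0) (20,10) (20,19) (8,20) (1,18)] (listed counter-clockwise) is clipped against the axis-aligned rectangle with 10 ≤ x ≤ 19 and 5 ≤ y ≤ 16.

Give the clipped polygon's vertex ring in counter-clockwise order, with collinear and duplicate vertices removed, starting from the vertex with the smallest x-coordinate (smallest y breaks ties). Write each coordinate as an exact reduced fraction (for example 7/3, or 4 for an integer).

Clipped polygon: [(10,5) (21/2,5) (19,180/19) (19,16) (10,16)]

1. After x ≥ 10: [(10,90/19) (20,10) (20,19) (10,119/6)]
2. After x ≤ 19: [(10,90/19) (19,180/19) (19,229/12) (10,119/6)]
3. After y ≥ 5: [(10,5) (21/2,5) (19,180/19) (19,229/12) (10,119/6)]
4. After y ≤ 16: [(10,16) (10,5) (21/2,5) (19,180/19) (19,16)]
5. Canonical ring: [(10,5) (21/2,5) (19,180/19) (19,16) (10,16)]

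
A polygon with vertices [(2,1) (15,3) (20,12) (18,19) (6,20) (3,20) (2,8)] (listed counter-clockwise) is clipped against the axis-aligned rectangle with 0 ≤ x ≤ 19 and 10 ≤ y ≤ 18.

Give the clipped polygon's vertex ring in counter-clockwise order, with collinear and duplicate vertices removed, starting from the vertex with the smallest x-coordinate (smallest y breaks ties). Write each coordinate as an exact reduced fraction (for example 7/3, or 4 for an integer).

Clipped polygon: [(13/6,10) (170/9,10) (19,51/5) (19,31/2) (128/7,18) (17/6,18)]

1. After x ≥ 0: [(2,1) (15,3) (20,12) (18,19) (6,20) (3,20) (2,8)]
2. After x ≤ 19: [(2,1) (15,3) (19,51/5) (19,31/2) (18,19) (6,20) (3,20) (2,8)]
3. After y ≥ 10: [(170/9,10) (19,51/5) (19,31/2) (18,19) (6,20) (3,20) (13/6,10)]
4. After y ≤ 18: [(170/9,10) (19,51/5) (19,31/2) (128/7,18) (17/6,18) (13/6,10)]
5. Canonical ring: [(13/6,10) (170/9,10) (19,51/5) (19,31/2) (128/7,18) (17/6,18)]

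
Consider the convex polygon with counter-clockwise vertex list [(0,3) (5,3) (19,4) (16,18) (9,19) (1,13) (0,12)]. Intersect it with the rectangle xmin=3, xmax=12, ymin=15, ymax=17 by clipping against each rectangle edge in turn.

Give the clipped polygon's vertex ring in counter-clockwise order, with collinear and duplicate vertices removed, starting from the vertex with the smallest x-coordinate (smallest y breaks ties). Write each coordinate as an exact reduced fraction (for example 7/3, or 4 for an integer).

1. After x ≥ 3: [(3,3) (5,3) (19,4) (16,18) (9,19) (3,29/2)]
2. After x ≤ 12: [(3,3) (5,3) (12,7/2) (12,130/7) (9,19) (3,29/2)]
3. After y ≥ 15: [(12,15) (12,130/7) (9,19) (11/3,15)]
4. After y ≤ 17: [(12,15) (12,17) (19/3,17) (11/3,15)]
5. Canonical ring: [(11/3,15) (12,15) (12,17) (19/3,17)]

Clipped polygon: [(11/3,15) (12,15) (12,17) (19/3,17)]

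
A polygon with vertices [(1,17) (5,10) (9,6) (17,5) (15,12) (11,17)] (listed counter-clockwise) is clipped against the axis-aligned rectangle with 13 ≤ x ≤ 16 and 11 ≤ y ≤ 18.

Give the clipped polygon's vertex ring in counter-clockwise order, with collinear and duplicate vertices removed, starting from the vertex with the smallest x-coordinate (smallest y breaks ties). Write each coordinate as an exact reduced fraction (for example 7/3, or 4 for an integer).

Clipped polygon: [(13,11) (107/7,11) (15,12) (13,29/2)]

1. After x ≥ 13: [(13,11/2) (17,5) (15,12) (13,29/2)]
2. After x ≤ 16: [(13,11/2) (16,41/8) (16,17/2) (15,12) (13,29/2)]
3. After y ≥ 11: [(13,11) (107/7,11) (15,12) (13,29/2)]
4. After y ≤ 18: [(13,11) (107/7,11) (15,12) (13,29/2)]
5. Canonical ring: [(13,11) (107/7,11) (15,12) (13,29/2)]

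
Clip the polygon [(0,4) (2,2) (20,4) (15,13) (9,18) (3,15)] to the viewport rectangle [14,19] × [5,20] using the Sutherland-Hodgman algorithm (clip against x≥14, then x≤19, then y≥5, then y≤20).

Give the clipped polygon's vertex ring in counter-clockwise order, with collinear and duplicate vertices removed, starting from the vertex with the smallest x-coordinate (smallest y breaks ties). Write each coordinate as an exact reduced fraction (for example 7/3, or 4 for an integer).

Clipped polygon: [(14,5) (19,5) (19,29/5) (15,13) (14,83/6)]

1. After x ≥ 14: [(14,10/3) (20,4) (15,13) (14,83/6)]
2. After x ≤ 19: [(14,10/3) (19,35/9) (19,29/5) (15,13) (14,83/6)]
3. After y ≥ 5: [(14,5) (19,5) (19,29/5) (15,13) (14,83/6)]
4. After y ≤ 20: [(14,5) (19,5) (19,29/5) (15,13) (14,83/6)]
5. Canonical ring: [(14,5) (19,5) (19,29/5) (15,13) (14,83/6)]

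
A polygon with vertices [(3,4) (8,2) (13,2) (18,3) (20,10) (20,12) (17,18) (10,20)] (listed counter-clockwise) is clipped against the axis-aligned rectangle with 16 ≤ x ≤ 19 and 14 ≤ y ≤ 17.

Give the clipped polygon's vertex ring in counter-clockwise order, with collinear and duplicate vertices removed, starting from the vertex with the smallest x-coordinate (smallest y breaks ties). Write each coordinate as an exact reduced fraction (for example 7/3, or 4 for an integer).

1. After x ≥ 16: [(16,13/5) (18,3) (20,10) (20,12) (17,18) (16,128/7)]
2. After x ≤ 19: [(16,13/5) (18,3) (19,13/2) (19,14) (17,18) (16,128/7)]
3. After y ≥ 14: [(16,14) (19,14) (19,14) (17,18) (16,128/7)]
4. After y ≤ 17: [(16,17) (16,14) (19,14) (19,14) (35/2,17)]
5. Canonical ring: [(16,14) (19,14) (35/2,17) (16,17)]

Clipped polygon: [(16,14) (19,14) (35/2,17) (16,17)]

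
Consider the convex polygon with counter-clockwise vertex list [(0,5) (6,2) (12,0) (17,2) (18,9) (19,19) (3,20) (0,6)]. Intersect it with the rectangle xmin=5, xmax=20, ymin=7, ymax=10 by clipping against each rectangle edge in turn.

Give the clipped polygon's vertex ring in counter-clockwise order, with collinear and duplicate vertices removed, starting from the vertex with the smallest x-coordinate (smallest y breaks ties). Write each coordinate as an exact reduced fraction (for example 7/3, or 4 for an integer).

1. After x ≥ 5: [(5,5/2) (6,2) (12,0) (17,2) (18,9) (19,19) (5,159/8)]
2. After x ≤ 20: [(5,5/2) (6,2) (12,0) (17,2) (18,9) (19,19) (5,159/8)]
3. After y ≥ 7: [(5,7) (124/7,7) (18,9) (19,19) (5,159/8)]
4. After y ≤ 10: [(5,10) (5,7) (124/7,7) (18,9) (181/10,10)]
5. Canonical ring: [(5,7) (124/7,7) (18,9) (181/10,10) (5,10)]

Clipped polygon: [(5,7) (124/7,7) (18,9) (181/10,10) (5,10)]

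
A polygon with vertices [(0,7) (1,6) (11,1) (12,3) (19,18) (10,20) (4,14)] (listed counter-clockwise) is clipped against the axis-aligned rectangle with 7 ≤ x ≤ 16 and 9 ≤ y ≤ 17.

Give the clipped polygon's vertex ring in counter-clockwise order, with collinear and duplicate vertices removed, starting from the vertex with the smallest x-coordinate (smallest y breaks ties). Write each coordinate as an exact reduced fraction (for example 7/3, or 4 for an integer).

Clipped polygon: [(7,9) (74/5,9) (16,81/7) (16,17) (7,17)]

1. After x ≥ 7: [(7,3) (11,1) (12,3) (19,18) (10,20) (7,17)]
2. After x ≤ 16: [(7,3) (11,1) (12,3) (16,81/7) (16,56/3) (10,20) (7,17)]
3. After y ≥ 9: [(7,9) (74/5,9) (16,81/7) (16,56/3) (10,20) (7,17)]
4. After y ≤ 17: [(7,9) (74/5,9) (16,81/7) (16,17) (7,17) (7,17)]
5. Canonical ring: [(7,9) (74/5,9) (16,81/7) (16,17) (7,17)]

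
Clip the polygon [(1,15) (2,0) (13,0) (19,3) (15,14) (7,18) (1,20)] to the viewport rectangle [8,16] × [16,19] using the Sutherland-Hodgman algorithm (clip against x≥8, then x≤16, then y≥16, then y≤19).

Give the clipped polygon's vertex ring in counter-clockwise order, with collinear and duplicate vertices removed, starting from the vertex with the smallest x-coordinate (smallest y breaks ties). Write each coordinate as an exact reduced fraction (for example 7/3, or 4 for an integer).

Clipped polygon: [(8,16) (11,16) (8,35/2)]

1. After x ≥ 8: [(8,0) (13,0) (19,3) (15,14) (8,35/2)]
2. After x ≤ 16: [(8,0) (13,0) (16,3/2) (16,45/4) (15,14) (8,35/2)]
3. After y ≥ 16: [(8,16) (11,16) (8,35/2)]
4. After y ≤ 19: [(8,16) (11,16) (8,35/2)]
5. Canonical ring: [(8,16) (11,16) (8,35/2)]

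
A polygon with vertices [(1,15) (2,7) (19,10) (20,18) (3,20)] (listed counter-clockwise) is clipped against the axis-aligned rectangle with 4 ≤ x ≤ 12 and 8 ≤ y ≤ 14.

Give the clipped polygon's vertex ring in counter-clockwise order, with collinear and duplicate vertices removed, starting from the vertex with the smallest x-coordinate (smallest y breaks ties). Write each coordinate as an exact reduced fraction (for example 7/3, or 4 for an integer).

Clipped polygon: [(4,8) (23/3,8) (12,149/17) (12,14) (4,14)]

1. After x ≥ 4: [(4,125/17) (19,10) (20,18) (4,338/17)]
2. After x ≤ 12: [(4,125/17) (12,149/17) (12,322/17) (4,338/17)]
3. After y ≥ 8: [(4,8) (23/3,8) (12,149/17) (12,322/17) (4,338/17)]
4. After y ≤ 14: [(4,14) (4,8) (23/3,8) (12,149/17) (12,14)]
5. Canonical ring: [(4,8) (23/3,8) (12,149/17) (12,14) (4,14)]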